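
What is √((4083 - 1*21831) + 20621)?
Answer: 13*√17 ≈ 53.600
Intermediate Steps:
√((4083 - 1*21831) + 20621) = √((4083 - 21831) + 20621) = √(-17748 + 20621) = √2873 = 13*√17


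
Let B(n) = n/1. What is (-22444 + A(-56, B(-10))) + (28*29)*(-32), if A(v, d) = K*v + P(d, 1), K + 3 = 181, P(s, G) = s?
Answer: -58406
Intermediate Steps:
K = 178 (K = -3 + 181 = 178)
B(n) = n (B(n) = n*1 = n)
A(v, d) = d + 178*v (A(v, d) = 178*v + d = d + 178*v)
(-22444 + A(-56, B(-10))) + (28*29)*(-32) = (-22444 + (-10 + 178*(-56))) + (28*29)*(-32) = (-22444 + (-10 - 9968)) + 812*(-32) = (-22444 - 9978) - 25984 = -32422 - 25984 = -58406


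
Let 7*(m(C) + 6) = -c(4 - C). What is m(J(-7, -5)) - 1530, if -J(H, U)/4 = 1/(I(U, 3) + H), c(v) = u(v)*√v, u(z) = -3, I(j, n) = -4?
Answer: -1536 + 6*√110/77 ≈ -1535.2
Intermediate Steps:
c(v) = -3*√v
J(H, U) = -4/(-4 + H)
m(C) = -6 + 3*√(4 - C)/7 (m(C) = -6 + (-(-3)*√(4 - C))/7 = -6 + (3*√(4 - C))/7 = -6 + 3*√(4 - C)/7)
m(J(-7, -5)) - 1530 = (-6 + 3*√(4 - (-4)/(-4 - 7))/7) - 1530 = (-6 + 3*√(4 - (-4)/(-11))/7) - 1530 = (-6 + 3*√(4 - (-4)*(-1)/11)/7) - 1530 = (-6 + 3*√(4 - 1*4/11)/7) - 1530 = (-6 + 3*√(4 - 4/11)/7) - 1530 = (-6 + 3*√(40/11)/7) - 1530 = (-6 + 3*(2*√110/11)/7) - 1530 = (-6 + 6*√110/77) - 1530 = -1536 + 6*√110/77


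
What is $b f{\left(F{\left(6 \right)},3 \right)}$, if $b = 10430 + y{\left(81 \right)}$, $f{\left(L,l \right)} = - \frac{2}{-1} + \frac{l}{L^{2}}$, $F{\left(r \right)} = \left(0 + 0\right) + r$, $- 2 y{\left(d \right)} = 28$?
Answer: $21700$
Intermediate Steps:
$y{\left(d \right)} = -14$ ($y{\left(d \right)} = \left(- \frac{1}{2}\right) 28 = -14$)
$F{\left(r \right)} = r$ ($F{\left(r \right)} = 0 + r = r$)
$f{\left(L,l \right)} = 2 + \frac{l}{L^{2}}$ ($f{\left(L,l \right)} = \left(-2\right) \left(-1\right) + \frac{l}{L^{2}} = 2 + \frac{l}{L^{2}}$)
$b = 10416$ ($b = 10430 - 14 = 10416$)
$b f{\left(F{\left(6 \right)},3 \right)} = 10416 \left(2 + \frac{3}{36}\right) = 10416 \left(2 + 3 \cdot \frac{1}{36}\right) = 10416 \left(2 + \frac{1}{12}\right) = 10416 \cdot \frac{25}{12} = 21700$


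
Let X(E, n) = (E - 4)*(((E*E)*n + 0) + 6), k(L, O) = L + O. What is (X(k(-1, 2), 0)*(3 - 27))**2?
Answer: 186624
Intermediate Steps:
X(E, n) = (-4 + E)*(6 + n*E**2) (X(E, n) = (-4 + E)*((E**2*n + 0) + 6) = (-4 + E)*((n*E**2 + 0) + 6) = (-4 + E)*(n*E**2 + 6) = (-4 + E)*(6 + n*E**2))
(X(k(-1, 2), 0)*(3 - 27))**2 = ((-24 + 6*(-1 + 2) + 0*(-1 + 2)**3 - 4*0*(-1 + 2)**2)*(3 - 27))**2 = ((-24 + 6*1 + 0*1**3 - 4*0*1**2)*(-24))**2 = ((-24 + 6 + 0*1 - 4*0*1)*(-24))**2 = ((-24 + 6 + 0 + 0)*(-24))**2 = (-18*(-24))**2 = 432**2 = 186624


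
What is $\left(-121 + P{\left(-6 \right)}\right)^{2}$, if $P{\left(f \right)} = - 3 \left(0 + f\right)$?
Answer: $10609$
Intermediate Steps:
$P{\left(f \right)} = - 3 f$
$\left(-121 + P{\left(-6 \right)}\right)^{2} = \left(-121 - -18\right)^{2} = \left(-121 + 18\right)^{2} = \left(-103\right)^{2} = 10609$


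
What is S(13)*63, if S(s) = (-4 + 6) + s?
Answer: 945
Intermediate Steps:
S(s) = 2 + s
S(13)*63 = (2 + 13)*63 = 15*63 = 945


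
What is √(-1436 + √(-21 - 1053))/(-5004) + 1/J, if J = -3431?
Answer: -1/3431 - √(-1436 + I*√1074)/5004 ≈ -0.00037787 - 0.0075734*I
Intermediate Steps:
√(-1436 + √(-21 - 1053))/(-5004) + 1/J = √(-1436 + √(-21 - 1053))/(-5004) + 1/(-3431) = √(-1436 + √(-1074))*(-1/5004) - 1/3431 = √(-1436 + I*√1074)*(-1/5004) - 1/3431 = -√(-1436 + I*√1074)/5004 - 1/3431 = -1/3431 - √(-1436 + I*√1074)/5004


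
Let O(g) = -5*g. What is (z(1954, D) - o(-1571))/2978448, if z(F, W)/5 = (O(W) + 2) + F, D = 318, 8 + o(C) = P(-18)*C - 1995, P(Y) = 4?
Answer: 10117/2978448 ≈ 0.0033967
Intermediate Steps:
o(C) = -2003 + 4*C (o(C) = -8 + (4*C - 1995) = -8 + (-1995 + 4*C) = -2003 + 4*C)
z(F, W) = 10 - 25*W + 5*F (z(F, W) = 5*((-5*W + 2) + F) = 5*((2 - 5*W) + F) = 5*(2 + F - 5*W) = 10 - 25*W + 5*F)
(z(1954, D) - o(-1571))/2978448 = ((10 - 25*318 + 5*1954) - (-2003 + 4*(-1571)))/2978448 = ((10 - 7950 + 9770) - (-2003 - 6284))*(1/2978448) = (1830 - 1*(-8287))*(1/2978448) = (1830 + 8287)*(1/2978448) = 10117*(1/2978448) = 10117/2978448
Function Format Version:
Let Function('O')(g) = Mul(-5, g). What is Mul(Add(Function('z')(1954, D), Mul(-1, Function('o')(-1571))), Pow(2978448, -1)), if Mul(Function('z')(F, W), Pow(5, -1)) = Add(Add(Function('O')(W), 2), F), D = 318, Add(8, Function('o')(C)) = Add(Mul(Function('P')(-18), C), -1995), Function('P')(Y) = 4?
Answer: Rational(10117, 2978448) ≈ 0.0033967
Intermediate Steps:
Function('o')(C) = Add(-2003, Mul(4, C)) (Function('o')(C) = Add(-8, Add(Mul(4, C), -1995)) = Add(-8, Add(-1995, Mul(4, C))) = Add(-2003, Mul(4, C)))
Function('z')(F, W) = Add(10, Mul(-25, W), Mul(5, F)) (Function('z')(F, W) = Mul(5, Add(Add(Mul(-5, W), 2), F)) = Mul(5, Add(Add(2, Mul(-5, W)), F)) = Mul(5, Add(2, F, Mul(-5, W))) = Add(10, Mul(-25, W), Mul(5, F)))
Mul(Add(Function('z')(1954, D), Mul(-1, Function('o')(-1571))), Pow(2978448, -1)) = Mul(Add(Add(10, Mul(-25, 318), Mul(5, 1954)), Mul(-1, Add(-2003, Mul(4, -1571)))), Pow(2978448, -1)) = Mul(Add(Add(10, -7950, 9770), Mul(-1, Add(-2003, -6284))), Rational(1, 2978448)) = Mul(Add(1830, Mul(-1, -8287)), Rational(1, 2978448)) = Mul(Add(1830, 8287), Rational(1, 2978448)) = Mul(10117, Rational(1, 2978448)) = Rational(10117, 2978448)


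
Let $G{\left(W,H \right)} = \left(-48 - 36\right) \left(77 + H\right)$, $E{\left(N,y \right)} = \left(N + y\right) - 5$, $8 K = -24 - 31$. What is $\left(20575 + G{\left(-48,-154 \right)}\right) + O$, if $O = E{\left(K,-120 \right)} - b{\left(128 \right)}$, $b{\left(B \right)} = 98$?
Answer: $\frac{214505}{8} \approx 26813.0$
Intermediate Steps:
$K = - \frac{55}{8}$ ($K = \frac{-24 - 31}{8} = \frac{1}{8} \left(-55\right) = - \frac{55}{8} \approx -6.875$)
$E{\left(N,y \right)} = -5 + N + y$
$O = - \frac{1839}{8}$ ($O = \left(-5 - \frac{55}{8} - 120\right) - 98 = - \frac{1055}{8} - 98 = - \frac{1839}{8} \approx -229.88$)
$G{\left(W,H \right)} = -6468 - 84 H$ ($G{\left(W,H \right)} = - 84 \left(77 + H\right) = -6468 - 84 H$)
$\left(20575 + G{\left(-48,-154 \right)}\right) + O = \left(20575 - -6468\right) - \frac{1839}{8} = \left(20575 + \left(-6468 + 12936\right)\right) - \frac{1839}{8} = \left(20575 + 6468\right) - \frac{1839}{8} = 27043 - \frac{1839}{8} = \frac{214505}{8}$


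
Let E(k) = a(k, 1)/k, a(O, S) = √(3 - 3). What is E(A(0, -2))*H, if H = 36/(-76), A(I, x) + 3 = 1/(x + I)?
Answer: 0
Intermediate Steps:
A(I, x) = -3 + 1/(I + x) (A(I, x) = -3 + 1/(x + I) = -3 + 1/(I + x))
a(O, S) = 0 (a(O, S) = √0 = 0)
H = -9/19 (H = 36*(-1/76) = -9/19 ≈ -0.47368)
E(k) = 0 (E(k) = 0/k = 0)
E(A(0, -2))*H = 0*(-9/19) = 0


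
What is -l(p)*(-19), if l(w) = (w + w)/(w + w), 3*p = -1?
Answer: 19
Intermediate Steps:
p = -⅓ (p = (⅓)*(-1) = -⅓ ≈ -0.33333)
l(w) = 1 (l(w) = (2*w)/((2*w)) = (2*w)*(1/(2*w)) = 1)
-l(p)*(-19) = -1*1*(-19) = -1*(-19) = 19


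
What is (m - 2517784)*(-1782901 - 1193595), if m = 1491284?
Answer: 3055373144000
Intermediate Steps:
(m - 2517784)*(-1782901 - 1193595) = (1491284 - 2517784)*(-1782901 - 1193595) = -1026500*(-2976496) = 3055373144000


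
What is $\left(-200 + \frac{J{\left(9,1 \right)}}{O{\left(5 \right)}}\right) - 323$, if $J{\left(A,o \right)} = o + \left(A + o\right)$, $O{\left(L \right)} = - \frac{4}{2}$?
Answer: $- \frac{1057}{2} \approx -528.5$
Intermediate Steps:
$O{\left(L \right)} = -2$ ($O{\left(L \right)} = \left(-4\right) \frac{1}{2} = -2$)
$J{\left(A,o \right)} = A + 2 o$
$\left(-200 + \frac{J{\left(9,1 \right)}}{O{\left(5 \right)}}\right) - 323 = \left(-200 + \frac{9 + 2 \cdot 1}{-2}\right) - 323 = \left(-200 + \left(9 + 2\right) \left(- \frac{1}{2}\right)\right) - 323 = \left(-200 + 11 \left(- \frac{1}{2}\right)\right) - 323 = \left(-200 - \frac{11}{2}\right) - 323 = - \frac{411}{2} - 323 = - \frac{1057}{2}$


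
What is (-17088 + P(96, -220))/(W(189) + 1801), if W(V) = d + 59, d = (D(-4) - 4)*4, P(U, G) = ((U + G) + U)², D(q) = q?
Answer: -4076/457 ≈ -8.9190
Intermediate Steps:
P(U, G) = (G + 2*U)² (P(U, G) = ((G + U) + U)² = (G + 2*U)²)
d = -32 (d = (-4 - 4)*4 = -8*4 = -32)
W(V) = 27 (W(V) = -32 + 59 = 27)
(-17088 + P(96, -220))/(W(189) + 1801) = (-17088 + (-220 + 2*96)²)/(27 + 1801) = (-17088 + (-220 + 192)²)/1828 = (-17088 + (-28)²)*(1/1828) = (-17088 + 784)*(1/1828) = -16304*1/1828 = -4076/457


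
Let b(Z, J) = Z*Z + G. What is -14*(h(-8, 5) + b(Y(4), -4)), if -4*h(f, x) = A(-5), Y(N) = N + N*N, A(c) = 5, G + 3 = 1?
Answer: -11109/2 ≈ -5554.5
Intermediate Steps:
G = -2 (G = -3 + 1 = -2)
Y(N) = N + N**2
h(f, x) = -5/4 (h(f, x) = -1/4*5 = -5/4)
b(Z, J) = -2 + Z**2 (b(Z, J) = Z*Z - 2 = Z**2 - 2 = -2 + Z**2)
-14*(h(-8, 5) + b(Y(4), -4)) = -14*(-5/4 + (-2 + (4*(1 + 4))**2)) = -14*(-5/4 + (-2 + (4*5)**2)) = -14*(-5/4 + (-2 + 20**2)) = -14*(-5/4 + (-2 + 400)) = -14*(-5/4 + 398) = -14*1587/4 = -11109/2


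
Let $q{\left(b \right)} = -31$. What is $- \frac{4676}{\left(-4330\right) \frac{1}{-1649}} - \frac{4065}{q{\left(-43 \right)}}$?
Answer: $- \frac{110715497}{67115} \approx -1649.6$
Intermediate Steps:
$- \frac{4676}{\left(-4330\right) \frac{1}{-1649}} - \frac{4065}{q{\left(-43 \right)}} = - \frac{4676}{\left(-4330\right) \frac{1}{-1649}} - \frac{4065}{-31} = - \frac{4676}{\left(-4330\right) \left(- \frac{1}{1649}\right)} - - \frac{4065}{31} = - \frac{4676}{\frac{4330}{1649}} + \frac{4065}{31} = \left(-4676\right) \frac{1649}{4330} + \frac{4065}{31} = - \frac{3855362}{2165} + \frac{4065}{31} = - \frac{110715497}{67115}$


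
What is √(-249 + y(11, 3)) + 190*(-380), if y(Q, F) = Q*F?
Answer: -72200 + 6*I*√6 ≈ -72200.0 + 14.697*I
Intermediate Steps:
y(Q, F) = F*Q
√(-249 + y(11, 3)) + 190*(-380) = √(-249 + 3*11) + 190*(-380) = √(-249 + 33) - 72200 = √(-216) - 72200 = 6*I*√6 - 72200 = -72200 + 6*I*√6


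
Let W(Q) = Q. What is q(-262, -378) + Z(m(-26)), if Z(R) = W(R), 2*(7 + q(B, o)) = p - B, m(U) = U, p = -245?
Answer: -49/2 ≈ -24.500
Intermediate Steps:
q(B, o) = -259/2 - B/2 (q(B, o) = -7 + (-245 - B)/2 = -7 + (-245/2 - B/2) = -259/2 - B/2)
Z(R) = R
q(-262, -378) + Z(m(-26)) = (-259/2 - ½*(-262)) - 26 = (-259/2 + 131) - 26 = 3/2 - 26 = -49/2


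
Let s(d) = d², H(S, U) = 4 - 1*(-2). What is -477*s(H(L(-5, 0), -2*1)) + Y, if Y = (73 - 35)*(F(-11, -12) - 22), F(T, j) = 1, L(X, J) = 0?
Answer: -17970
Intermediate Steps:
H(S, U) = 6 (H(S, U) = 4 + 2 = 6)
Y = -798 (Y = (73 - 35)*(1 - 22) = 38*(-21) = -798)
-477*s(H(L(-5, 0), -2*1)) + Y = -477*6² - 798 = -477*36 - 798 = -17172 - 798 = -17970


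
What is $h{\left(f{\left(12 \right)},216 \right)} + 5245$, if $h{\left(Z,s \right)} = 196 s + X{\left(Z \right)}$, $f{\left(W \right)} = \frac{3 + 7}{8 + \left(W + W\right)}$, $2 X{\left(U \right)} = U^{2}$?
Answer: $\frac{24361497}{512} \approx 47581.0$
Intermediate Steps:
$X{\left(U \right)} = \frac{U^{2}}{2}$
$f{\left(W \right)} = \frac{10}{8 + 2 W}$
$h{\left(Z,s \right)} = \frac{Z^{2}}{2} + 196 s$ ($h{\left(Z,s \right)} = 196 s + \frac{Z^{2}}{2} = \frac{Z^{2}}{2} + 196 s$)
$h{\left(f{\left(12 \right)},216 \right)} + 5245 = \left(\frac{\left(\frac{5}{4 + 12}\right)^{2}}{2} + 196 \cdot 216\right) + 5245 = \left(\frac{\left(\frac{5}{16}\right)^{2}}{2} + 42336\right) + 5245 = \left(\frac{1}{2} \cdot \frac{25}{256} + 42336\right) + 5245 = \left(\frac{25}{512} + 42336\right) + 5245 = \frac{21676057}{512} + 5245 = \frac{24361497}{512}$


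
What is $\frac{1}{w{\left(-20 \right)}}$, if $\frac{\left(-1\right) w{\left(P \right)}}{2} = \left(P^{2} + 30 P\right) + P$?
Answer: $\frac{1}{440} \approx 0.0022727$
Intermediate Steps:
$w{\left(P \right)} = - 62 P - 2 P^{2}$ ($w{\left(P \right)} = - 2 \left(\left(P^{2} + 30 P\right) + P\right) = - 2 \left(P^{2} + 31 P\right) = - 62 P - 2 P^{2}$)
$\frac{1}{w{\left(-20 \right)}} = \frac{1}{\left(-2\right) \left(-20\right) \left(31 - 20\right)} = \frac{1}{\left(-2\right) \left(-20\right) 11} = \frac{1}{440}$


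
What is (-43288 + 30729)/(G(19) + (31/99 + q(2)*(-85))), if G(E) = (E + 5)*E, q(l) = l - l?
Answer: -1243341/45175 ≈ -27.523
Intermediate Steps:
q(l) = 0
G(E) = E*(5 + E) (G(E) = (5 + E)*E = E*(5 + E))
(-43288 + 30729)/(G(19) + (31/99 + q(2)*(-85))) = (-43288 + 30729)/(19*(5 + 19) + (31/99 + 0*(-85))) = -12559/(19*24 + (31*(1/99) + 0)) = -12559/(456 + (31/99 + 0)) = -12559/(456 + 31/99) = -12559/45175/99 = -12559*99/45175 = -1243341/45175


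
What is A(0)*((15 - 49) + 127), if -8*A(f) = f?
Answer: 0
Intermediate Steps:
A(f) = -f/8
A(0)*((15 - 49) + 127) = (-⅛*0)*((15 - 49) + 127) = 0*(-34 + 127) = 0*93 = 0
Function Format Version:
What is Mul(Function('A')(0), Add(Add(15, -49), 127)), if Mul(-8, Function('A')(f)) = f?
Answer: 0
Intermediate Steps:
Function('A')(f) = Mul(Rational(-1, 8), f)
Mul(Function('A')(0), Add(Add(15, -49), 127)) = Mul(Mul(Rational(-1, 8), 0), Add(Add(15, -49), 127)) = Mul(0, Add(-34, 127)) = Mul(0, 93) = 0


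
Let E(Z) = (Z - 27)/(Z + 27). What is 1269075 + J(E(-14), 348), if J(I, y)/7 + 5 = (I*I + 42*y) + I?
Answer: 231766524/169 ≈ 1.3714e+6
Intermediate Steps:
E(Z) = (-27 + Z)/(27 + Z)
J(I, y) = -35 + 7*I + 7*I² + 294*y (J(I, y) = -35 + 7*((I*I + 42*y) + I) = -35 + 7*((I² + 42*y) + I) = -35 + 7*(I + I² + 42*y) = -35 + (7*I + 7*I² + 294*y) = -35 + 7*I + 7*I² + 294*y)
1269075 + J(E(-14), 348) = 1269075 + (-35 + 7*((-27 - 14)/(27 - 14)) + 7*((-27 - 14)/(27 - 14))² + 294*348) = 1269075 + (-35 + 7*(-41/13) + 7*(-41/13)² + 102312) = 1269075 + (-35 - 287/13 + 7*(1681/169) + 102312) = 1269075 + (-35 - 287/13 + 11767/169 + 102312) = 1269075 + 17292849/169 = 231766524/169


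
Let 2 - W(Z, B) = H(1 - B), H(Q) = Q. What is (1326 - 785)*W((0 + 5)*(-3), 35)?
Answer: 19476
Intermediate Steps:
W(Z, B) = 1 + B (W(Z, B) = 2 - (1 - B) = 2 + (-1 + B) = 1 + B)
(1326 - 785)*W((0 + 5)*(-3), 35) = (1326 - 785)*(1 + 35) = 541*36 = 19476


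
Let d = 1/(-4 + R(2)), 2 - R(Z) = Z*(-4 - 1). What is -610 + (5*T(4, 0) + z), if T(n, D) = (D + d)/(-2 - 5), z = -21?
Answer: -35341/56 ≈ -631.09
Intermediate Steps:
R(Z) = 2 + 5*Z (R(Z) = 2 - Z*(-4 - 1) = 2 - Z*(-5) = 2 - (-5)*Z = 2 + 5*Z)
d = ⅛ (d = 1/(-4 + (2 + 5*2)) = 1/(-4 + (2 + 10)) = 1/(-4 + 12) = 1/8 = ⅛ ≈ 0.12500)
T(n, D) = -1/56 - D/7 (T(n, D) = (D + ⅛)/(-2 - 5) = (⅛ + D)/(-7) = (⅛ + D)*(-⅐) = -1/56 - D/7)
-610 + (5*T(4, 0) + z) = -610 + (5*(-1/56 - ⅐*0) - 21) = -610 + (5*(-1/56 + 0) - 21) = -610 + (5*(-1/56) - 21) = -610 + (-5/56 - 21) = -610 - 1181/56 = -35341/56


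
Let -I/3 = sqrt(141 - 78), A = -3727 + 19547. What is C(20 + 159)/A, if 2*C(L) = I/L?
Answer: -9*sqrt(7)/5663560 ≈ -4.2044e-6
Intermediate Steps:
A = 15820
I = -9*sqrt(7) (I = -3*sqrt(141 - 78) = -9*sqrt(7) ≈ -23.812)
C(L) = -9*sqrt(7)/(2*L) (C(L) = ((-9*sqrt(7))/L)/2 = (-9*sqrt(7)/L)/2 = -9*sqrt(7)/(2*L))
C(20 + 159)/A = -9*sqrt(7)/(2*(20 + 159))/15820 = -9/2*sqrt(7)/179*(1/15820) = -9/2*sqrt(7)*1/179*(1/15820) = -9*sqrt(7)/358*(1/15820) = -9*sqrt(7)/5663560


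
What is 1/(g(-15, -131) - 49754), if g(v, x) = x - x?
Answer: -1/49754 ≈ -2.0099e-5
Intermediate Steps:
g(v, x) = 0
1/(g(-15, -131) - 49754) = 1/(0 - 49754) = 1/(-49754) = -1/49754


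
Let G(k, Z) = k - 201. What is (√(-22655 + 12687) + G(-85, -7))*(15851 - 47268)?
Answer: 8985262 - 125668*I*√623 ≈ 8.9853e+6 - 3.1367e+6*I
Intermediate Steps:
G(k, Z) = -201 + k
(√(-22655 + 12687) + G(-85, -7))*(15851 - 47268) = (√(-22655 + 12687) + (-201 - 85))*(15851 - 47268) = (√(-9968) - 286)*(-31417) = (4*I*√623 - 286)*(-31417) = (-286 + 4*I*√623)*(-31417) = 8985262 - 125668*I*√623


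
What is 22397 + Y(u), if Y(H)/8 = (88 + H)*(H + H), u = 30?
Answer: 79037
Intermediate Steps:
Y(H) = 16*H*(88 + H) (Y(H) = 8*((88 + H)*(H + H)) = 8*((88 + H)*(2*H)) = 8*(2*H*(88 + H)) = 16*H*(88 + H))
22397 + Y(u) = 22397 + 16*30*(88 + 30) = 22397 + 16*30*118 = 22397 + 56640 = 79037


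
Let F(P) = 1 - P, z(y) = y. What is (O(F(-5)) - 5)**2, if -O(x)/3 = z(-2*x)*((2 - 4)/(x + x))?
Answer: 121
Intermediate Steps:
O(x) = -6 (O(x) = -3*(-2*x)*(2 - 4)/(x + x) = -3*(-2*x)*(-2*1/(2*x)) = -3*(-2*x)*(-1/x) = -3*2 = -6)
(O(F(-5)) - 5)**2 = (-6 - 5)**2 = (-11)**2 = 121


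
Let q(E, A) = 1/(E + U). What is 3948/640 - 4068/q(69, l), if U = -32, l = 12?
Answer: -24081573/160 ≈ -1.5051e+5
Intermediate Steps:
q(E, A) = 1/(-32 + E) (q(E, A) = 1/(E - 32) = 1/(-32 + E))
3948/640 - 4068/q(69, l) = 3948/640 - 4068/(1/(-32 + 69)) = 3948*(1/640) - 4068/(1/37) = 987/160 - 4068/1/37 = 987/160 - 4068*37 = 987/160 - 150516 = -24081573/160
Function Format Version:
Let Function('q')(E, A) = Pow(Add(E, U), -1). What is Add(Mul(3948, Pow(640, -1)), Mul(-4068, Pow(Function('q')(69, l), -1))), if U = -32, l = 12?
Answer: Rational(-24081573, 160) ≈ -1.5051e+5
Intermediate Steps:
Function('q')(E, A) = Pow(Add(-32, E), -1) (Function('q')(E, A) = Pow(Add(E, -32), -1) = Pow(Add(-32, E), -1))
Add(Mul(3948, Pow(640, -1)), Mul(-4068, Pow(Function('q')(69, l), -1))) = Add(Mul(3948, Pow(640, -1)), Mul(-4068, Pow(Pow(Add(-32, 69), -1), -1))) = Add(Mul(3948, Rational(1, 640)), Mul(-4068, Pow(Pow(37, -1), -1))) = Add(Rational(987, 160), Mul(-4068, Pow(Rational(1, 37), -1))) = Add(Rational(987, 160), Mul(-4068, 37)) = Add(Rational(987, 160), -150516) = Rational(-24081573, 160)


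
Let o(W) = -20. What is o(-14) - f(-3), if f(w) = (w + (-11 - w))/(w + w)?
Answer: -131/6 ≈ -21.833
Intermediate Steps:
f(w) = -11/(2*w) (f(w) = -11*1/(2*w) = -11/(2*w))
o(-14) - f(-3) = -20 - (-11)/(2*(-3)) = -20 - (-11)*(-1)/(2*3) = -20 - 1*11/6 = -20 - 11/6 = -131/6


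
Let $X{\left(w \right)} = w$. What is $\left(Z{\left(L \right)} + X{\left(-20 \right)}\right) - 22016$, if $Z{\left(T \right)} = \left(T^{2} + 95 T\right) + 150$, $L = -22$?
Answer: $-23492$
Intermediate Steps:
$Z{\left(T \right)} = 150 + T^{2} + 95 T$
$\left(Z{\left(L \right)} + X{\left(-20 \right)}\right) - 22016 = \left(\left(150 + \left(-22\right)^{2} + 95 \left(-22\right)\right) - 20\right) - 22016 = \left(\left(150 + 484 - 2090\right) - 20\right) - 22016 = \left(-1456 - 20\right) - 22016 = -1476 - 22016 = -23492$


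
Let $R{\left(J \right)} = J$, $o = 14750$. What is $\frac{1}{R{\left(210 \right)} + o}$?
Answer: $\frac{1}{14960} \approx 6.6845 \cdot 10^{-5}$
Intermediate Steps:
$\frac{1}{R{\left(210 \right)} + o} = \frac{1}{210 + 14750} = \frac{1}{14960}$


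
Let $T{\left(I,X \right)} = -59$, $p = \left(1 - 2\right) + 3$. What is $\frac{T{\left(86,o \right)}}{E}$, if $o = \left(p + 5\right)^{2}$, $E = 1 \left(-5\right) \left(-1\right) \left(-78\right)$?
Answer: $\frac{59}{390} \approx 0.15128$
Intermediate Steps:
$p = 2$ ($p = -1 + 3 = 2$)
$E = -390$ ($E = \left(-5\right) \left(-1\right) \left(-78\right) = 5 \left(-78\right) = -390$)
$o = 49$ ($o = \left(2 + 5\right)^{2} = 7^{2} = 49$)
$\frac{T{\left(86,o \right)}}{E} = - \frac{59}{-390} = \left(-59\right) \left(- \frac{1}{390}\right) = \frac{59}{390}$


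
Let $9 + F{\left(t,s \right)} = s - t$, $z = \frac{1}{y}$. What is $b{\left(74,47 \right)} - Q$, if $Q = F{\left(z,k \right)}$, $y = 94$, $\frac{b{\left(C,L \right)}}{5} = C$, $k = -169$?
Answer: $\frac{51513}{94} \approx 548.01$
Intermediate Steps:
$b{\left(C,L \right)} = 5 C$
$z = \frac{1}{94} \approx 0.010638$
$F{\left(t,s \right)} = -9 + s - t$ ($F{\left(t,s \right)} = -9 + \left(s - t\right) = -9 + s - t$)
$Q = - \frac{16733}{94}$ ($Q = -9 - 169 - \frac{1}{94} = - \frac{16733}{94} \approx -178.01$)
$b{\left(74,47 \right)} - Q = 5 \cdot 74 - - \frac{16733}{94} = 370 + \frac{16733}{94} = \frac{51513}{94}$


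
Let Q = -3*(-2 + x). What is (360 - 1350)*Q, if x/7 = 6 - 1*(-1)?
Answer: 139590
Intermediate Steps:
x = 49 (x = 7*(6 - 1*(-1)) = 7*(6 + 1) = 7*7 = 49)
Q = -141 (Q = -3*(-2 + 49) = -3*47 = -141)
(360 - 1350)*Q = (360 - 1350)*(-141) = -990*(-141) = 139590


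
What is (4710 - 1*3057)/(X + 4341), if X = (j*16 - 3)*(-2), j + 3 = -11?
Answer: 1653/4795 ≈ 0.34473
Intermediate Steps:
j = -14 (j = -3 - 11 = -14)
X = 454 (X = (-14*16 - 3)*(-2) = (-224 - 3)*(-2) = -227*(-2) = 454)
(4710 - 1*3057)/(X + 4341) = (4710 - 1*3057)/(454 + 4341) = (4710 - 3057)/4795 = 1653*(1/4795) = 1653/4795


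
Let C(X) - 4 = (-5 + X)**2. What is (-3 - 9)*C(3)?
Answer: -96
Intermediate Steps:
C(X) = 4 + (-5 + X)**2
(-3 - 9)*C(3) = (-3 - 9)*(4 + (-5 + 3)**2) = -12*(4 + (-2)**2) = -12*(4 + 4) = -12*8 = -96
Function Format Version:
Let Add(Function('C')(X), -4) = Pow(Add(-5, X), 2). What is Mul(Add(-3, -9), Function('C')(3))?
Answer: -96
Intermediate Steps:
Function('C')(X) = Add(4, Pow(Add(-5, X), 2))
Mul(Add(-3, -9), Function('C')(3)) = Mul(Add(-3, -9), Add(4, Pow(Add(-5, 3), 2))) = Mul(-12, Add(4, Pow(-2, 2))) = Mul(-12, Add(4, 4)) = Mul(-12, 8) = -96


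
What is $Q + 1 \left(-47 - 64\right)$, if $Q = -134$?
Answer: $-245$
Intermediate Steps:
$Q + 1 \left(-47 - 64\right) = -134 + 1 \left(-47 - 64\right) = -134 + 1 \left(-111\right) = -134 - 111 = -245$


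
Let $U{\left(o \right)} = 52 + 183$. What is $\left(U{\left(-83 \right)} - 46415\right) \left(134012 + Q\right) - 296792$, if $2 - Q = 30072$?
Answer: $-4800338352$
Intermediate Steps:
$Q = -30070$ ($Q = 2 - 30072 = -30070$)
$U{\left(o \right)} = 235$
$\left(U{\left(-83 \right)} - 46415\right) \left(134012 + Q\right) - 296792 = \left(235 - 46415\right) \left(134012 - 30070\right) - 296792 = \left(-46180\right) 103942 - 296792 = -4800041560 - 296792 = -4800338352$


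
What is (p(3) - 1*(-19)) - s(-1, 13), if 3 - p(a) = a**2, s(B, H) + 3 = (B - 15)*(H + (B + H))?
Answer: 416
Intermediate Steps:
s(B, H) = -3 + (-15 + B)*(B + 2*H) (s(B, H) = -3 + (B - 15)*(H + (B + H)) = -3 + (-15 + B)*(B + 2*H))
p(a) = 3 - a**2
(p(3) - 1*(-19)) - s(-1, 13) = ((3 - 1*3**2) - 1*(-19)) - (-3 + (-1)**2 - 30*13 - 15*(-1) + 2*(-1)*13) = ((3 - 1*9) + 19) - (-3 + 1 - 390 + 15 - 26) = ((3 - 9) + 19) - 1*(-403) = (-6 + 19) + 403 = 13 + 403 = 416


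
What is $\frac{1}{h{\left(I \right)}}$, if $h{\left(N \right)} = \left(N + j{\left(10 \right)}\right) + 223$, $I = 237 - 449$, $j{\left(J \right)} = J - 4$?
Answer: $\frac{1}{17} \approx 0.058824$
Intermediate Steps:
$j{\left(J \right)} = -4 + J$ ($j{\left(J \right)} = J - 4 = -4 + J$)
$I = -212$
$h{\left(N \right)} = 229 + N$ ($h{\left(N \right)} = \left(N + \left(-4 + 10\right)\right) + 223 = \left(N + 6\right) + 223 = \left(6 + N\right) + 223 = 229 + N$)
$\frac{1}{h{\left(I \right)}} = \frac{1}{229 - 212} = \frac{1}{17}$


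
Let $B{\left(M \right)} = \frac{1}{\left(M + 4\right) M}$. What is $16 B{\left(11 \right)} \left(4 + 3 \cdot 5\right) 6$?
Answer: $\frac{608}{55} \approx 11.055$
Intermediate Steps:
$B{\left(M \right)} = \frac{1}{M \left(4 + M\right)}$ ($B{\left(M \right)} = \frac{1}{\left(4 + M\right) M} = \frac{1}{M \left(4 + M\right)}$)
$16 B{\left(11 \right)} \left(4 + 3 \cdot 5\right) 6 = 16 \frac{1}{11 \left(4 + 11\right)} \left(4 + 3 \cdot 5\right) 6 = 16 \frac{1}{11 \cdot 15} \left(4 + 15\right) 6 = 16 \cdot \frac{1}{11} \cdot \frac{1}{15} \cdot 19 \cdot 6 = 16 \cdot \frac{1}{165} \cdot 114 = \frac{16}{165} \cdot 114 = \frac{608}{55}$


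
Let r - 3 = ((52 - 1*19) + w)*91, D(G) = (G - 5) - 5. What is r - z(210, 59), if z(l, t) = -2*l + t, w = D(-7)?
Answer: 1820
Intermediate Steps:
D(G) = -10 + G (D(G) = (-5 + G) - 5 = -10 + G)
w = -17 (w = -10 - 7 = -17)
z(l, t) = t - 2*l
r = 1459 (r = 3 + ((52 - 1*19) - 17)*91 = 3 + ((52 - 19) - 17)*91 = 3 + (33 - 17)*91 = 3 + 16*91 = 3 + 1456 = 1459)
r - z(210, 59) = 1459 - (59 - 2*210) = 1459 - (59 - 420) = 1459 - 1*(-361) = 1459 + 361 = 1820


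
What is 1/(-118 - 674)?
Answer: -1/792 ≈ -0.0012626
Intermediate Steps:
1/(-118 - 674) = 1/(-792) = -1/792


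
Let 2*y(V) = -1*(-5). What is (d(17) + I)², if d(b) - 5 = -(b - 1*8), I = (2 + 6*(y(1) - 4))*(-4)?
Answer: 576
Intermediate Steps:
y(V) = 5/2 (y(V) = (-1*(-5))/2 = (½)*5 = 5/2)
I = 28 (I = (2 + 6*(5/2 - 4))*(-4) = (2 + 6*(-3/2))*(-4) = (2 - 9)*(-4) = -7*(-4) = 28)
d(b) = 13 - b (d(b) = 5 - (b - 1*8) = 5 - (b - 8) = 5 - (-8 + b) = 5 + (8 - b) = 13 - b)
(d(17) + I)² = ((13 - 1*17) + 28)² = ((13 - 17) + 28)² = (-4 + 28)² = 24² = 576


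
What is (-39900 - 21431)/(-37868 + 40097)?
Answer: -61331/2229 ≈ -27.515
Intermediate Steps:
(-39900 - 21431)/(-37868 + 40097) = -61331/2229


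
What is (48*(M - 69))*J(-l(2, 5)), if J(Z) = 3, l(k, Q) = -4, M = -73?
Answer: -20448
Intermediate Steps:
(48*(M - 69))*J(-l(2, 5)) = (48*(-73 - 69))*3 = (48*(-142))*3 = -6816*3 = -20448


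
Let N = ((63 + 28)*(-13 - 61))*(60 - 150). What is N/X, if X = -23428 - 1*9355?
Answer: -606060/32783 ≈ -18.487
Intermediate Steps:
X = -32783 (X = -23428 - 9355 = -32783)
N = 606060 (N = (91*(-74))*(-90) = -6734*(-90) = 606060)
N/X = 606060/(-32783) = 606060*(-1/32783) = -606060/32783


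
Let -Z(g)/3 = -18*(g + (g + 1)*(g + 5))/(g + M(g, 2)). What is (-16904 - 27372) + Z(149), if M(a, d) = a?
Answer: -5969401/149 ≈ -40063.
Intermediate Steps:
Z(g) = 27*(g + (1 + g)*(5 + g))/g (Z(g) = -(-54)*(g + (g + 1)*(g + 5))/(g + g) = -(-54)*(g + (1 + g)*(5 + g))/((2*g)) = -(-54)*(g + (1 + g)*(5 + g))*(1/(2*g)) = -(-54)*(g + (1 + g)*(5 + g))/(2*g) = -(-27)*(g + (1 + g)*(5 + g))/g = 27*(g + (1 + g)*(5 + g))/g)
(-16904 - 27372) + Z(149) = (-16904 - 27372) + (189 + 27*149 + 135/149) = -44276 + (189 + 4023 + 135*(1/149)) = -44276 + (189 + 4023 + 135/149) = -44276 + 627723/149 = -5969401/149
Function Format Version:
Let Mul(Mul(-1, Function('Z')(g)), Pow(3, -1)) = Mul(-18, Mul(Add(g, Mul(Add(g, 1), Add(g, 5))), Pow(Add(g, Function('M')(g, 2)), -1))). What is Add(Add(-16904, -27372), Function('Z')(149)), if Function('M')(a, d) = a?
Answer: Rational(-5969401, 149) ≈ -40063.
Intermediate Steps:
Function('Z')(g) = Mul(27, Pow(g, -1), Add(g, Mul(Add(1, g), Add(5, g)))) (Function('Z')(g) = Mul(-3, Mul(-18, Mul(Add(g, Mul(Add(g, 1), Add(g, 5))), Pow(Add(g, g), -1)))) = Mul(-3, Mul(-18, Mul(Add(g, Mul(Add(1, g), Add(5, g))), Pow(Mul(2, g), -1)))) = Mul(-3, Mul(-18, Mul(Add(g, Mul(Add(1, g), Add(5, g))), Mul(Rational(1, 2), Pow(g, -1))))) = Mul(-3, Mul(-18, Mul(Rational(1, 2), Pow(g, -1), Add(g, Mul(Add(1, g), Add(5, g)))))) = Mul(-3, Mul(-9, Pow(g, -1), Add(g, Mul(Add(1, g), Add(5, g))))) = Mul(27, Pow(g, -1), Add(g, Mul(Add(1, g), Add(5, g)))))
Add(Add(-16904, -27372), Function('Z')(149)) = Add(Add(-16904, -27372), Add(189, Mul(27, 149), Mul(135, Pow(149, -1)))) = Add(-44276, Add(189, 4023, Mul(135, Rational(1, 149)))) = Add(-44276, Add(189, 4023, Rational(135, 149))) = Add(-44276, Rational(627723, 149)) = Rational(-5969401, 149)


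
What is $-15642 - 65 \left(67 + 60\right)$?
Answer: $-23897$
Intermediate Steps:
$-15642 - 65 \left(67 + 60\right) = -15642 - 8255 = -23897$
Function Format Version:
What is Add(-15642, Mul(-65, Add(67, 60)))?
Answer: -23897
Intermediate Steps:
Add(-15642, Mul(-65, Add(67, 60))) = Add(-15642, Mul(-65, 127)) = Add(-15642, -8255) = -23897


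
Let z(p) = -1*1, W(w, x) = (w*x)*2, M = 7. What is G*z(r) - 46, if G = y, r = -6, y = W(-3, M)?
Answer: -4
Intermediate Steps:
W(w, x) = 2*w*x
y = -42 (y = 2*(-3)*7 = -42)
z(p) = -1
G = -42
G*z(r) - 46 = -42*(-1) - 46 = 42 - 46 = -4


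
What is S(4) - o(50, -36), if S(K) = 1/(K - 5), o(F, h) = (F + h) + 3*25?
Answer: -90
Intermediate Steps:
o(F, h) = 75 + F + h (o(F, h) = (F + h) + 75 = 75 + F + h)
S(K) = 1/(-5 + K)
S(4) - o(50, -36) = 1/(-5 + 4) - (75 + 50 - 36) = 1/(-1) - 1*89 = -1 - 89 = -90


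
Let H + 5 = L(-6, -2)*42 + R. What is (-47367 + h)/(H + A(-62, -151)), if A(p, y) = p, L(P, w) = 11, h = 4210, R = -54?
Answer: -43157/341 ≈ -126.56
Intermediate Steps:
H = 403 (H = -5 + (11*42 - 54) = -5 + (462 - 54) = -5 + 408 = 403)
(-47367 + h)/(H + A(-62, -151)) = (-47367 + 4210)/(403 - 62) = -43157/341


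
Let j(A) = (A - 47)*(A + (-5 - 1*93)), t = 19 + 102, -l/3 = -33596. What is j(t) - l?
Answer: -99086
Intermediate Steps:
l = 100788 (l = -3*(-33596) = 100788)
t = 121
j(A) = (-98 + A)*(-47 + A) (j(A) = (-47 + A)*(A + (-5 - 93)) = (-47 + A)*(A - 98) = (-47 + A)*(-98 + A) = (-98 + A)*(-47 + A))
j(t) - l = (4606 + 121² - 145*121) - 1*100788 = (4606 + 14641 - 17545) - 100788 = 1702 - 100788 = -99086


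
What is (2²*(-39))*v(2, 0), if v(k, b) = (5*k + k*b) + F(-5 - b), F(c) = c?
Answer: -780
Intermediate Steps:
v(k, b) = -5 - b + 5*k + b*k (v(k, b) = (5*k + k*b) + (-5 - b) = (5*k + b*k) + (-5 - b) = -5 - b + 5*k + b*k)
(2²*(-39))*v(2, 0) = (2²*(-39))*(-5 - 1*0 + 5*2 + 0*2) = (4*(-39))*(-5 + 0 + 10 + 0) = -156*5 = -780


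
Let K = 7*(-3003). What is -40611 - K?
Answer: -19590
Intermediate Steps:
K = -21021
-40611 - K = -40611 - 1*(-21021) = -40611 + 21021 = -19590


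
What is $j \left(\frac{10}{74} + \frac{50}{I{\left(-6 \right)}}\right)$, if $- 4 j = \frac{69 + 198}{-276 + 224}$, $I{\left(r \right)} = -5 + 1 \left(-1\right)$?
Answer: $- \frac{3115}{296} \approx -10.524$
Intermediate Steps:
$I{\left(r \right)} = -6$ ($I{\left(r \right)} = -5 - 1 = -6$)
$j = \frac{267}{208}$ ($j = - \frac{\left(69 + 198\right) \frac{1}{-276 + 224}}{4} = - \frac{267 \frac{1}{-52}}{4} = - \frac{267 \left(- \frac{1}{52}\right)}{4} = \left(- \frac{1}{4}\right) \left(- \frac{267}{52}\right) = \frac{267}{208} \approx 1.2837$)
$j \left(\frac{10}{74} + \frac{50}{I{\left(-6 \right)}}\right) = \frac{267 \left(\frac{10}{74} + \frac{50}{-6}\right)}{208} = \frac{267 \left(10 \cdot \frac{1}{74} + 50 \left(- \frac{1}{6}\right)\right)}{208} = \frac{267 \left(\frac{5}{37} - \frac{25}{3}\right)}{208} = \frac{267}{208} \left(- \frac{910}{111}\right) = - \frac{3115}{296}$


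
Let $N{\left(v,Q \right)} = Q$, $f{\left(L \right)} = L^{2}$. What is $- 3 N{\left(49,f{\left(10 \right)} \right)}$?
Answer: $-300$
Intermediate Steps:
$- 3 N{\left(49,f{\left(10 \right)} \right)} = - 3 \cdot 10^{2} = \left(-3\right) 100 = -300$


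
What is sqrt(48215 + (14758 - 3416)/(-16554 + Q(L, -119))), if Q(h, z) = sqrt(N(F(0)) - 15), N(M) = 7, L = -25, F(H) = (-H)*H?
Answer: sqrt((399069884 - 48215*I*sqrt(2))/(8277 - I*sqrt(2))) ≈ 219.58 - 0.e-7*I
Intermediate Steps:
F(H) = -H**2
Q(h, z) = 2*I*sqrt(2) (Q(h, z) = sqrt(7 - 15) = sqrt(-8) = 2*I*sqrt(2))
sqrt(48215 + (14758 - 3416)/(-16554 + Q(L, -119))) = sqrt(48215 + (14758 - 3416)/(-16554 + 2*I*sqrt(2))) = sqrt(48215 + 11342/(-16554 + 2*I*sqrt(2)))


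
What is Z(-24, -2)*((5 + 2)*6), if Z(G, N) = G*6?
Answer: -6048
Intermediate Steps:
Z(G, N) = 6*G
Z(-24, -2)*((5 + 2)*6) = (6*(-24))*((5 + 2)*6) = -1008*6 = -144*42 = -6048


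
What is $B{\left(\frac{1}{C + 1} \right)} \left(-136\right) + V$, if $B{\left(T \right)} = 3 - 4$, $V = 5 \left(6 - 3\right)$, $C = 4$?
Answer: $151$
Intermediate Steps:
$V = 15$ ($V = 5 \cdot 3 = 15$)
$B{\left(T \right)} = -1$ ($B{\left(T \right)} = 3 - 4 = -1$)
$B{\left(\frac{1}{C + 1} \right)} \left(-136\right) + V = \left(-1\right) \left(-136\right) + 15 = 136 + 15 = 151$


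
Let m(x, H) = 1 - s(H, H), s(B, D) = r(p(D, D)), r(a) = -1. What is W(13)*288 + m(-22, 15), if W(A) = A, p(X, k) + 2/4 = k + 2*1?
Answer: 3746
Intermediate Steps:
p(X, k) = 3/2 + k (p(X, k) = -1/2 + (k + 2*1) = -1/2 + (k + 2) = -1/2 + (2 + k) = 3/2 + k)
s(B, D) = -1
m(x, H) = 2 (m(x, H) = 1 - 1*(-1) = 1 + 1 = 2)
W(13)*288 + m(-22, 15) = 13*288 + 2 = 3744 + 2 = 3746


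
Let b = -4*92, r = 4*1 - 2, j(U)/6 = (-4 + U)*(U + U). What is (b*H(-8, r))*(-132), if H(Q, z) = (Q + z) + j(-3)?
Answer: 11949696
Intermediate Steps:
j(U) = 12*U*(-4 + U) (j(U) = 6*((-4 + U)*(U + U)) = 6*((-4 + U)*(2*U)) = 6*(2*U*(-4 + U)) = 12*U*(-4 + U))
r = 2 (r = 4 - 2 = 2)
b = -368
H(Q, z) = 252 + Q + z (H(Q, z) = (Q + z) + 12*(-3)*(-4 - 3) = (Q + z) + 12*(-3)*(-7) = (Q + z) + 252 = 252 + Q + z)
(b*H(-8, r))*(-132) = -368*(252 - 8 + 2)*(-132) = -368*246*(-132) = -90528*(-132) = 11949696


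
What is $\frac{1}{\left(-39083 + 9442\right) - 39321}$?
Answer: $- \frac{1}{68962} \approx -1.4501 \cdot 10^{-5}$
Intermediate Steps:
$\frac{1}{\left(-39083 + 9442\right) - 39321} = \frac{1}{-29641 - 39321} = \frac{1}{-68962} = - \frac{1}{68962}$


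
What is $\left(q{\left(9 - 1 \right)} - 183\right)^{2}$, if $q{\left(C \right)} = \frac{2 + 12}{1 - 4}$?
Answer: $\frac{316969}{9} \approx 35219.0$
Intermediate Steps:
$q{\left(C \right)} = - \frac{14}{3}$ ($q{\left(C \right)} = \frac{14}{-3} = 14 \left(- \frac{1}{3}\right) = - \frac{14}{3}$)
$\left(q{\left(9 - 1 \right)} - 183\right)^{2} = \left(- \frac{14}{3} - 183\right)^{2} = \left(- \frac{563}{3}\right)^{2} = \frac{316969}{9}$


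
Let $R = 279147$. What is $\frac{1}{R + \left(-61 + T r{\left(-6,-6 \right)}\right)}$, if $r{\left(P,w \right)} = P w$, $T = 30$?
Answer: $\frac{1}{280166} \approx 3.5693 \cdot 10^{-6}$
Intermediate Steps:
$\frac{1}{R + \left(-61 + T r{\left(-6,-6 \right)}\right)} = \frac{1}{279147 - \left(61 - 30 \left(\left(-6\right) \left(-6\right)\right)\right)} = \frac{1}{279147 + \left(-61 + 30 \cdot 36\right)} = \frac{1}{279147 + \left(-61 + 1080\right)} = \frac{1}{279147 + 1019} = \frac{1}{280166}$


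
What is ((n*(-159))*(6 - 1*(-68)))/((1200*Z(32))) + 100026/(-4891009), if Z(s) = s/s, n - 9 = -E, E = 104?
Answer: 182230103291/195640360 ≈ 931.45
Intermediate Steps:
n = -95 (n = 9 - 1*104 = 9 - 104 = -95)
Z(s) = 1
((n*(-159))*(6 - 1*(-68)))/((1200*Z(32))) + 100026/(-4891009) = ((-95*(-159))*(6 - 1*(-68)))/((1200*1)) + 100026/(-4891009) = (15105*(6 + 68))/1200 + 100026*(-1/4891009) = (15105*74)*(1/1200) - 100026/4891009 = 1117770*(1/1200) - 100026/4891009 = 37259/40 - 100026/4891009 = 182230103291/195640360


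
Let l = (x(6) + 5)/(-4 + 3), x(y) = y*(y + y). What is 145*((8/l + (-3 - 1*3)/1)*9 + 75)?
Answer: 224025/77 ≈ 2909.4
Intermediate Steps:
x(y) = 2*y**2 (x(y) = y*(2*y) = 2*y**2)
l = -77 (l = (2*6**2 + 5)/(-4 + 3) = (2*36 + 5)/(-1) = (72 + 5)*(-1) = 77*(-1) = -77)
145*((8/l + (-3 - 1*3)/1)*9 + 75) = 145*((8/(-77) + (-3 - 1*3)/1)*9 + 75) = 145*((8*(-1/77) + (-3 - 3)*1)*9 + 75) = 145*((-8/77 - 6*1)*9 + 75) = 145*((-8/77 - 6)*9 + 75) = 145*(-470/77*9 + 75) = 145*(-4230/77 + 75) = 145*(1545/77) = 224025/77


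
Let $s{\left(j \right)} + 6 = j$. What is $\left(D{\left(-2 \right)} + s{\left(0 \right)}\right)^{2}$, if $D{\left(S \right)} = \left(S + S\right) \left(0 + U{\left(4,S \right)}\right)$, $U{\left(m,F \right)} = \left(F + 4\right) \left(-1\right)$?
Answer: $4$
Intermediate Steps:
$U{\left(m,F \right)} = -4 - F$ ($U{\left(m,F \right)} = \left(4 + F\right) \left(-1\right) = -4 - F$)
$s{\left(j \right)} = -6 + j$
$D{\left(S \right)} = 2 S \left(-4 - S\right)$ ($D{\left(S \right)} = \left(S + S\right) \left(0 - \left(4 + S\right)\right) = 2 S \left(-4 - S\right)$)
$\left(D{\left(-2 \right)} + s{\left(0 \right)}\right)^{2} = \left(\left(-2\right) \left(-2\right) \left(4 - 2\right) + \left(-6 + 0\right)\right)^{2} = \left(\left(-2\right) \left(-2\right) 2 - 6\right)^{2} = \left(8 - 6\right)^{2} = 2^{2} = 4$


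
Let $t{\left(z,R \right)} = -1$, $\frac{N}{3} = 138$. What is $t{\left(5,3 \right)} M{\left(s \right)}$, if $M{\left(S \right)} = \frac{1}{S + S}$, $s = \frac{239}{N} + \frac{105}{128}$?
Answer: $- \frac{13248}{37031} \approx -0.35775$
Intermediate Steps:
$N = 414$ ($N = 3 \cdot 138 = 414$)
$s = \frac{37031}{26496}$ ($s = \frac{239}{414} + \frac{105}{128} = \frac{37031}{26496} \approx 1.3976$)
$M{\left(S \right)} = \frac{1}{2 S}$
$t{\left(5,3 \right)} M{\left(s \right)} = - \frac{1}{2 \cdot \frac{37031}{26496}} = - \frac{26496}{2 \cdot 37031} = \left(-1\right) \frac{13248}{37031} = - \frac{13248}{37031}$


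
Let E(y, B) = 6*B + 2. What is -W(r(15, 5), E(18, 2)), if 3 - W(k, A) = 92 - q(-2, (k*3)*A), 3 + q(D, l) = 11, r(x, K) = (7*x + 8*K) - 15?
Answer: 81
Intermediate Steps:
r(x, K) = -15 + 7*x + 8*K
q(D, l) = 8 (q(D, l) = -3 + 11 = 8)
E(y, B) = 2 + 6*B
W(k, A) = -81 (W(k, A) = 3 - (92 - 1*8) = 3 - (92 - 8) = 3 - 1*84 = 3 - 84 = -81)
-W(r(15, 5), E(18, 2)) = -1*(-81) = 81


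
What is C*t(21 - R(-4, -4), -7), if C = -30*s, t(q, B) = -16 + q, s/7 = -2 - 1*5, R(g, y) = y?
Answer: 13230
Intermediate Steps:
s = -49 (s = 7*(-2 - 1*5) = 7*(-2 - 5) = 7*(-7) = -49)
C = 1470 (C = -30*(-49) = 1470)
C*t(21 - R(-4, -4), -7) = 1470*(-16 + (21 - 1*(-4))) = 1470*(-16 + (21 + 4)) = 1470*(-16 + 25) = 1470*9 = 13230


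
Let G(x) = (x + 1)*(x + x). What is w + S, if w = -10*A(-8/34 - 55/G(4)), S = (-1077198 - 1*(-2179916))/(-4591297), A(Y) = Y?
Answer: 4952485391/312208196 ≈ 15.863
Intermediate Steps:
G(x) = 2*x*(1 + x) (G(x) = (1 + x)*(2*x) = 2*x*(1 + x))
S = -1102718/4591297 (S = (-1077198 + 2179916)*(-1/4591297) = 1102718*(-1/4591297) = -1102718/4591297 ≈ -0.24018)
w = 1095/68 (w = -10*(-8/34 - 55*1/(8*(1 + 4))) = -10*(-8*1/34 - 55/(2*4*5)) = -10*(-4/17 - 55/40) = -10*(-4/17 - 55*1/40) = -10*(-4/17 - 11/8) = -10*(-219/136) = 1095/68 ≈ 16.103)
w + S = 1095/68 - 1102718/4591297 = 4952485391/312208196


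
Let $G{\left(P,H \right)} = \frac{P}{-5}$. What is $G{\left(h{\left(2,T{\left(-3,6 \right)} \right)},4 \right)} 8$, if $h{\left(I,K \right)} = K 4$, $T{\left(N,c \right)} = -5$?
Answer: $32$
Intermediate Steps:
$h{\left(I,K \right)} = 4 K$
$G{\left(P,H \right)} = - \frac{P}{5}$ ($G{\left(P,H \right)} = P \left(- \frac{1}{5}\right) = - \frac{P}{5}$)
$G{\left(h{\left(2,T{\left(-3,6 \right)} \right)},4 \right)} 8 = - \frac{4 \left(-5\right)}{5} \cdot 8 = \left(- \frac{1}{5}\right) \left(-20\right) 8 = 4 \cdot 8 = 32$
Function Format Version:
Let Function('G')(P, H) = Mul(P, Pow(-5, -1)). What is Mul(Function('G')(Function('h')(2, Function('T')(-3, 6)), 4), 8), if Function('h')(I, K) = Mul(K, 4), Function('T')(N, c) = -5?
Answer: 32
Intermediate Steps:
Function('h')(I, K) = Mul(4, K)
Function('G')(P, H) = Mul(Rational(-1, 5), P) (Function('G')(P, H) = Mul(P, Rational(-1, 5)) = Mul(Rational(-1, 5), P))
Mul(Function('G')(Function('h')(2, Function('T')(-3, 6)), 4), 8) = Mul(Mul(Rational(-1, 5), Mul(4, -5)), 8) = Mul(Mul(Rational(-1, 5), -20), 8) = Mul(4, 8) = 32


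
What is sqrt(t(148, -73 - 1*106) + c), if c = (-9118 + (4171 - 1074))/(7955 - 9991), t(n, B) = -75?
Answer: I*sqrt(74659611)/1018 ≈ 8.4878*I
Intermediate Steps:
c = 6021/2036 (c = (-9118 + 3097)/(-2036) = -6021*(-1/2036) = 6021/2036 ≈ 2.9573)
sqrt(t(148, -73 - 1*106) + c) = sqrt(-75 + 6021/2036) = sqrt(-146679/2036) = I*sqrt(74659611)/1018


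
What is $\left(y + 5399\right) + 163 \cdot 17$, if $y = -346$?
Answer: $7824$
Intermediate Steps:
$\left(y + 5399\right) + 163 \cdot 17 = \left(-346 + 5399\right) + 163 \cdot 17 = 5053 + 2771 = 7824$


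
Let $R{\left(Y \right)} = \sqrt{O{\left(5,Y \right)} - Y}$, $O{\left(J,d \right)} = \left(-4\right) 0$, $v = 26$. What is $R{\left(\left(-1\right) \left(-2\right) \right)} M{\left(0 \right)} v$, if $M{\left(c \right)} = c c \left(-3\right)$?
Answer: $0$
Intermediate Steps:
$O{\left(J,d \right)} = 0$
$M{\left(c \right)} = - 3 c^{2}$ ($M{\left(c \right)} = c^{2} \left(-3\right) = - 3 c^{2}$)
$R{\left(Y \right)} = \sqrt{- Y}$ ($R{\left(Y \right)} = \sqrt{0 - Y} = \sqrt{- Y}$)
$R{\left(\left(-1\right) \left(-2\right) \right)} M{\left(0 \right)} v = \sqrt{- \left(-1\right) \left(-2\right)} \left(- 3 \cdot 0^{2}\right) 26 = \sqrt{\left(-1\right) 2} \left(\left(-3\right) 0\right) 26 = \sqrt{-2} \cdot 0 \cdot 26 = i \sqrt{2} \cdot 0 \cdot 26 = 0 \cdot 26 = 0$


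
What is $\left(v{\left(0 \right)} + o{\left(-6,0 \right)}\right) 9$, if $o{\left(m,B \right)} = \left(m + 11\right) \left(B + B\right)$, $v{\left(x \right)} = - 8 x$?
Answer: $0$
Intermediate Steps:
$o{\left(m,B \right)} = 2 B \left(11 + m\right)$ ($o{\left(m,B \right)} = \left(11 + m\right) 2 B = 2 B \left(11 + m\right)$)
$\left(v{\left(0 \right)} + o{\left(-6,0 \right)}\right) 9 = \left(\left(-8\right) 0 + 2 \cdot 0 \left(11 - 6\right)\right) 9 = \left(0 + 2 \cdot 0 \cdot 5\right) 9 = \left(0 + 0\right) 9 = 0 \cdot 9 = 0$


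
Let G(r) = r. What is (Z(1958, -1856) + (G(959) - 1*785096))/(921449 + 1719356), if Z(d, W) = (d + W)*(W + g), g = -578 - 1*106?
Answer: -1043217/2640805 ≈ -0.39504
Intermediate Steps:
g = -684 (g = -578 - 106 = -684)
Z(d, W) = (-684 + W)*(W + d) (Z(d, W) = (d + W)*(W - 684) = (W + d)*(-684 + W) = (-684 + W)*(W + d))
(Z(1958, -1856) + (G(959) - 1*785096))/(921449 + 1719356) = (((-1856)² - 684*(-1856) - 684*1958 - 1856*1958) + (959 - 1*785096))/(921449 + 1719356) = ((3444736 + 1269504 - 1339272 - 3634048) + (959 - 785096))/2640805 = (-259080 - 784137)*(1/2640805) = -1043217*1/2640805 = -1043217/2640805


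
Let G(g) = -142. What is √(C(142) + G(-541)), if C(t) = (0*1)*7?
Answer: I*√142 ≈ 11.916*I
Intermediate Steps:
C(t) = 0 (C(t) = 0*7 = 0)
√(C(142) + G(-541)) = √(0 - 142) = √(-142) = I*√142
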